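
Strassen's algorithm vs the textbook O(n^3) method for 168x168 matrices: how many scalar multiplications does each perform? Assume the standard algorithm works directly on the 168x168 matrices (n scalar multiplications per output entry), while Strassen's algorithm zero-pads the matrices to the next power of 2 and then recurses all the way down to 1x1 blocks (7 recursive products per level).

Matrix multiplication for 168x168 matrices:

Strassen's algorithm requires power-of-2 dimensions. Pad 168x168 to 256x256 (next power of 2).

Standard algorithm: 168^3 = 4741632 multiplications
Strassen's algorithm: 7^(log2(256)) = 7^8 = 5764801 multiplications
Difference: 4741632 - 5764801 = -1023169 (Strassen uses MORE here due to padding overhead — for small or just-over-power-of-2 n, padding can outweigh the per-level savings)

Standard: 4741632 multiplications (168^3). Strassen: 5764801 multiplications (7^8, after padding to 256x256). Strassen reduces 8 recursive multiplications to 7 at each level.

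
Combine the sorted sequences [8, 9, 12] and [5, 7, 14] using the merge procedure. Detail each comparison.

Merging process:

Compare 8 vs 5: take 5 from right. Merged: [5]
Compare 8 vs 7: take 7 from right. Merged: [5, 7]
Compare 8 vs 14: take 8 from left. Merged: [5, 7, 8]
Compare 9 vs 14: take 9 from left. Merged: [5, 7, 8, 9]
Compare 12 vs 14: take 12 from left. Merged: [5, 7, 8, 9, 12]
Append remaining from right: [14]. Merged: [5, 7, 8, 9, 12, 14]

Final merged array: [5, 7, 8, 9, 12, 14]
Total comparisons: 5

The merged array is [5, 7, 8, 9, 12, 14], requiring 5 comparisons. The merge step runs in O(n) time where n is the total number of elements.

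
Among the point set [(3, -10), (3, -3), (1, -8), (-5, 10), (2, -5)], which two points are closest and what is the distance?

Computing all pairwise distances among 5 points:

d((3, -10), (3, -3)) = 7.0
d((3, -10), (1, -8)) = 2.8284
d((3, -10), (-5, 10)) = 21.5407
d((3, -10), (2, -5)) = 5.099
d((3, -3), (1, -8)) = 5.3852
d((3, -3), (-5, 10)) = 15.2643
d((3, -3), (2, -5)) = 2.2361 <-- minimum
d((1, -8), (-5, 10)) = 18.9737
d((1, -8), (2, -5)) = 3.1623
d((-5, 10), (2, -5)) = 16.5529

Closest pair: (3, -3) and (2, -5) with distance 2.2361

The closest pair is (3, -3) and (2, -5) with Euclidean distance 2.2361. For 5 points, brute-force pairwise comparison is shown above. For large n, the divide-and-conquer algorithm (sort by x, recurse on halves, check the dividing strip) achieves O(n log n).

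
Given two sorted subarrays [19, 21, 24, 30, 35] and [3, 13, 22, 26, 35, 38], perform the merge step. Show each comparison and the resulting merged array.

Merging process:

Compare 19 vs 3: take 3 from right. Merged: [3]
Compare 19 vs 13: take 13 from right. Merged: [3, 13]
Compare 19 vs 22: take 19 from left. Merged: [3, 13, 19]
Compare 21 vs 22: take 21 from left. Merged: [3, 13, 19, 21]
Compare 24 vs 22: take 22 from right. Merged: [3, 13, 19, 21, 22]
Compare 24 vs 26: take 24 from left. Merged: [3, 13, 19, 21, 22, 24]
Compare 30 vs 26: take 26 from right. Merged: [3, 13, 19, 21, 22, 24, 26]
Compare 30 vs 35: take 30 from left. Merged: [3, 13, 19, 21, 22, 24, 26, 30]
Compare 35 vs 35: take 35 from left. Merged: [3, 13, 19, 21, 22, 24, 26, 30, 35]
Append remaining from right: [35, 38]. Merged: [3, 13, 19, 21, 22, 24, 26, 30, 35, 35, 38]

Final merged array: [3, 13, 19, 21, 22, 24, 26, 30, 35, 35, 38]
Total comparisons: 9

The merged array is [3, 13, 19, 21, 22, 24, 26, 30, 35, 35, 38], requiring 9 comparisons. The merge step runs in O(n) time where n is the total number of elements.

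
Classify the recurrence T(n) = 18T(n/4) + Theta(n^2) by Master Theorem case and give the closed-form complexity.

Master Theorem for T(n) = 18T(n/4) + O(n^2):

a = 18, b = 4, c = 2
log_b(a) = log_4(18) = 2.0850

Case 1: c = 2 < log_4(18) = 2.0850
T(n) = O(n^(log_4 18))

For T(n) = 18T(n/4) + O(n^2): log_4(18) = 2.0850. This is Case 1 of the Master Theorem (c < log_b(a), work dominated by leaves), giving O(n^(log_4 18)).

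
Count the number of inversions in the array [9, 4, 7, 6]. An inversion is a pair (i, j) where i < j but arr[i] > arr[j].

Finding inversions in [9, 4, 7, 6]:

(0, 1): arr[0]=9 > arr[1]=4
(0, 2): arr[0]=9 > arr[2]=7
(0, 3): arr[0]=9 > arr[3]=6
(2, 3): arr[2]=7 > arr[3]=6

Total inversions: 4

The array has 4 inversion(s): (0,1), (0,2), (0,3), (2,3). Each pair (i,j) satisfies i < j and arr[i] > arr[j].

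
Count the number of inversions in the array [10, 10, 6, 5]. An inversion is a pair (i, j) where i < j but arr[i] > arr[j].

Finding inversions in [10, 10, 6, 5]:

(0, 2): arr[0]=10 > arr[2]=6
(0, 3): arr[0]=10 > arr[3]=5
(1, 2): arr[1]=10 > arr[2]=6
(1, 3): arr[1]=10 > arr[3]=5
(2, 3): arr[2]=6 > arr[3]=5

Total inversions: 5

The array has 5 inversion(s): (0,2), (0,3), (1,2), (1,3), (2,3). Each pair (i,j) satisfies i < j and arr[i] > arr[j].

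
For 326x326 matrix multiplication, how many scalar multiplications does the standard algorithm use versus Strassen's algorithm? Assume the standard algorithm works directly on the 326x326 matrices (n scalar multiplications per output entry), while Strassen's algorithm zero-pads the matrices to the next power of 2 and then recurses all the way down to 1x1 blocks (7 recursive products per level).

Matrix multiplication for 326x326 matrices:

Strassen's algorithm requires power-of-2 dimensions. Pad 326x326 to 512x512 (next power of 2).

Standard algorithm: 326^3 = 34645976 multiplications
Strassen's algorithm: 7^(log2(512)) = 7^9 = 40353607 multiplications
Difference: 34645976 - 40353607 = -5707631 (Strassen uses MORE here due to padding overhead — for small or just-over-power-of-2 n, padding can outweigh the per-level savings)

Standard: 34645976 multiplications (326^3). Strassen: 40353607 multiplications (7^9, after padding to 512x512). Strassen reduces 8 recursive multiplications to 7 at each level.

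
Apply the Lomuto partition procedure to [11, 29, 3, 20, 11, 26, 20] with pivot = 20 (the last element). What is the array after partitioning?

Lomuto partition with pivot = 20:

Initial array: [11, 29, 3, 20, 11, 26, 20]

arr[0]=11 <= 20: swap with position 0, array becomes [11, 29, 3, 20, 11, 26, 20]
arr[1]=29 > 20: no swap
arr[2]=3 <= 20: swap with position 1, array becomes [11, 3, 29, 20, 11, 26, 20]
arr[3]=20 <= 20: swap with position 2, array becomes [11, 3, 20, 29, 11, 26, 20]
arr[4]=11 <= 20: swap with position 3, array becomes [11, 3, 20, 11, 29, 26, 20]
arr[5]=26 > 20: no swap

Place pivot at position 4: [11, 3, 20, 11, 20, 26, 29]
Pivot position: 4

After partitioning with pivot 20, the array becomes [11, 3, 20, 11, 20, 26, 29]. The pivot is placed at index 4. All elements to the left of the pivot are <= 20, and all elements to the right are > 20.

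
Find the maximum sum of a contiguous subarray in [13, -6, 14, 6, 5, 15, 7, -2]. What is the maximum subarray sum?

Using Kadane's algorithm on [13, -6, 14, 6, 5, 15, 7, -2]:

Scanning through the array:
Position 1 (value -6): max_ending_here = 7, max_so_far = 13
Position 2 (value 14): max_ending_here = 21, max_so_far = 21
Position 3 (value 6): max_ending_here = 27, max_so_far = 27
Position 4 (value 5): max_ending_here = 32, max_so_far = 32
Position 5 (value 15): max_ending_here = 47, max_so_far = 47
Position 6 (value 7): max_ending_here = 54, max_so_far = 54
Position 7 (value -2): max_ending_here = 52, max_so_far = 54

Maximum subarray: [13, -6, 14, 6, 5, 15, 7]
Maximum sum: 54

The maximum subarray is [13, -6, 14, 6, 5, 15, 7] with sum 54. This subarray runs from index 0 to index 6.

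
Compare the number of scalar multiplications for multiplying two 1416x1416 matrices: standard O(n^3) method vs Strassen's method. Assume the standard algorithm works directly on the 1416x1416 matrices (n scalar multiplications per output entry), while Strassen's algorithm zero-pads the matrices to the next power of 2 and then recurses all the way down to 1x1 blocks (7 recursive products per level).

Matrix multiplication for 1416x1416 matrices:

Strassen's algorithm requires power-of-2 dimensions. Pad 1416x1416 to 2048x2048 (next power of 2).

Standard algorithm: 1416^3 = 2839159296 multiplications
Strassen's algorithm: 7^(log2(2048)) = 7^11 = 1977326743 multiplications
Savings: 2839159296 - 1977326743 = 861832553 multiplications

Standard: 2839159296 multiplications (1416^3). Strassen: 1977326743 multiplications (7^11, after padding to 2048x2048). Strassen reduces 8 recursive multiplications to 7 at each level.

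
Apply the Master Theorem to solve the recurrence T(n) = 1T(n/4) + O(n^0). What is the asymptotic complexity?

Master Theorem for T(n) = 1T(n/4) + O(n^0):

a = 1, b = 4, c = 0
log_b(a) = log_4(1) = 0.0000

Case 2: c = 0 = log_4(1) = 0.0000
T(n) = O(n^0 log n) = O(log n)

For T(n) = 1T(n/4) + O(n^0): log_4(1) = 0.0000. This is Case 2 of the Master Theorem (c = log_b(a), equal work at all levels), giving O(log n).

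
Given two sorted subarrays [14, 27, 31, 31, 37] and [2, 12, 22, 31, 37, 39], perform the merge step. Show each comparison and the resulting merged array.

Merging process:

Compare 14 vs 2: take 2 from right. Merged: [2]
Compare 14 vs 12: take 12 from right. Merged: [2, 12]
Compare 14 vs 22: take 14 from left. Merged: [2, 12, 14]
Compare 27 vs 22: take 22 from right. Merged: [2, 12, 14, 22]
Compare 27 vs 31: take 27 from left. Merged: [2, 12, 14, 22, 27]
Compare 31 vs 31: take 31 from left. Merged: [2, 12, 14, 22, 27, 31]
Compare 31 vs 31: take 31 from left. Merged: [2, 12, 14, 22, 27, 31, 31]
Compare 37 vs 31: take 31 from right. Merged: [2, 12, 14, 22, 27, 31, 31, 31]
Compare 37 vs 37: take 37 from left. Merged: [2, 12, 14, 22, 27, 31, 31, 31, 37]
Append remaining from right: [37, 39]. Merged: [2, 12, 14, 22, 27, 31, 31, 31, 37, 37, 39]

Final merged array: [2, 12, 14, 22, 27, 31, 31, 31, 37, 37, 39]
Total comparisons: 9

The merged array is [2, 12, 14, 22, 27, 31, 31, 31, 37, 37, 39], requiring 9 comparisons. The merge step runs in O(n) time where n is the total number of elements.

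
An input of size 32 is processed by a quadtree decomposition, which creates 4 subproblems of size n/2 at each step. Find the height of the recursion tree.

For divide and conquer with division factor 2:

Problem sizes at each level:
Level 0: 32
Level 1: 16
Level 2: 8
Level 3: 4
Level 4: 2
Level 5: 1

The root is level 0 and the size-1 base case is level 5 (the tree spans levels 0 through 5, i.e. 6 levels counting the root), so the depth is the number of divisions: log_2(32) = 5

The recursion tree depth is log_2(32) = 5. At each level, the problem size is divided by 2, so it takes 5 divisions to reduce to a base case of size 1. The algorithm makes 4 recursive calls at each level.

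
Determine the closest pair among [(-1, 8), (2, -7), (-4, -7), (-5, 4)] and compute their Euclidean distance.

Computing all pairwise distances among 4 points:

d((-1, 8), (2, -7)) = 15.2971
d((-1, 8), (-4, -7)) = 15.2971
d((-1, 8), (-5, 4)) = 5.6569 <-- minimum
d((2, -7), (-4, -7)) = 6.0
d((2, -7), (-5, 4)) = 13.0384
d((-4, -7), (-5, 4)) = 11.0454

Closest pair: (-1, 8) and (-5, 4) with distance 5.6569

The closest pair is (-1, 8) and (-5, 4) with Euclidean distance 5.6569. For 4 points, brute-force pairwise comparison is shown above. For large n, the divide-and-conquer algorithm (sort by x, recurse on halves, check the dividing strip) achieves O(n log n).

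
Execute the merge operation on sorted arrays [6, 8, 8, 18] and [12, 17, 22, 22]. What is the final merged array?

Merging process:

Compare 6 vs 12: take 6 from left. Merged: [6]
Compare 8 vs 12: take 8 from left. Merged: [6, 8]
Compare 8 vs 12: take 8 from left. Merged: [6, 8, 8]
Compare 18 vs 12: take 12 from right. Merged: [6, 8, 8, 12]
Compare 18 vs 17: take 17 from right. Merged: [6, 8, 8, 12, 17]
Compare 18 vs 22: take 18 from left. Merged: [6, 8, 8, 12, 17, 18]
Append remaining from right: [22, 22]. Merged: [6, 8, 8, 12, 17, 18, 22, 22]

Final merged array: [6, 8, 8, 12, 17, 18, 22, 22]
Total comparisons: 6

The merged array is [6, 8, 8, 12, 17, 18, 22, 22], requiring 6 comparisons. The merge step runs in O(n) time where n is the total number of elements.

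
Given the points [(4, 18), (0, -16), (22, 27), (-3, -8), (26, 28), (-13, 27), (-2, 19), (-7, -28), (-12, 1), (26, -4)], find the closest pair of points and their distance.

Computing all pairwise distances among 10 points:

d((4, 18), (0, -16)) = 34.2345
d((4, 18), (22, 27)) = 20.1246
d((4, 18), (-3, -8)) = 26.9258
d((4, 18), (26, 28)) = 24.1661
d((4, 18), (-13, 27)) = 19.2354
d((4, 18), (-2, 19)) = 6.0828
d((4, 18), (-7, -28)) = 47.2969
d((4, 18), (-12, 1)) = 23.3452
d((4, 18), (26, -4)) = 31.1127
d((0, -16), (22, 27)) = 48.3011
d((0, -16), (-3, -8)) = 8.544
d((0, -16), (26, 28)) = 51.1077
d((0, -16), (-13, 27)) = 44.9222
d((0, -16), (-2, 19)) = 35.0571
d((0, -16), (-7, -28)) = 13.8924
d((0, -16), (-12, 1)) = 20.8087
d((0, -16), (26, -4)) = 28.6356
d((22, 27), (-3, -8)) = 43.0116
d((22, 27), (26, 28)) = 4.1231 <-- minimum
d((22, 27), (-13, 27)) = 35.0
d((22, 27), (-2, 19)) = 25.2982
d((22, 27), (-7, -28)) = 62.1772
d((22, 27), (-12, 1)) = 42.8019
d((22, 27), (26, -4)) = 31.257
d((-3, -8), (26, 28)) = 46.2277
d((-3, -8), (-13, 27)) = 36.4005
d((-3, -8), (-2, 19)) = 27.0185
d((-3, -8), (-7, -28)) = 20.3961
d((-3, -8), (-12, 1)) = 12.7279
d((-3, -8), (26, -4)) = 29.2746
d((26, 28), (-13, 27)) = 39.0128
d((26, 28), (-2, 19)) = 29.4109
d((26, 28), (-7, -28)) = 65.0
d((26, 28), (-12, 1)) = 46.6154
d((26, 28), (26, -4)) = 32.0
d((-13, 27), (-2, 19)) = 13.6015
d((-13, 27), (-7, -28)) = 55.3263
d((-13, 27), (-12, 1)) = 26.0192
d((-13, 27), (26, -4)) = 49.8197
d((-2, 19), (-7, -28)) = 47.2652
d((-2, 19), (-12, 1)) = 20.5913
d((-2, 19), (26, -4)) = 36.2353
d((-7, -28), (-12, 1)) = 29.4279
d((-7, -28), (26, -4)) = 40.8044
d((-12, 1), (26, -4)) = 38.3275

Closest pair: (22, 27) and (26, 28) with distance 4.1231

The closest pair is (22, 27) and (26, 28) with Euclidean distance 4.1231. For 10 points, brute-force pairwise comparison is shown above. For large n, the divide-and-conquer algorithm (sort by x, recurse on halves, check the dividing strip) achieves O(n log n).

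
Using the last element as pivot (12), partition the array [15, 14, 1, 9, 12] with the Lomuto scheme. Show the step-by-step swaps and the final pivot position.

Lomuto partition with pivot = 12:

Initial array: [15, 14, 1, 9, 12]

arr[0]=15 > 12: no swap
arr[1]=14 > 12: no swap
arr[2]=1 <= 12: swap with position 0, array becomes [1, 14, 15, 9, 12]
arr[3]=9 <= 12: swap with position 1, array becomes [1, 9, 15, 14, 12]

Place pivot at position 2: [1, 9, 12, 14, 15]
Pivot position: 2

After partitioning with pivot 12, the array becomes [1, 9, 12, 14, 15]. The pivot is placed at index 2. All elements to the left of the pivot are <= 12, and all elements to the right are > 12.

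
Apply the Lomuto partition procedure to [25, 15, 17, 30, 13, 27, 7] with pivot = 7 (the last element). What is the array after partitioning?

Lomuto partition with pivot = 7:

Initial array: [25, 15, 17, 30, 13, 27, 7]

arr[0]=25 > 7: no swap
arr[1]=15 > 7: no swap
arr[2]=17 > 7: no swap
arr[3]=30 > 7: no swap
arr[4]=13 > 7: no swap
arr[5]=27 > 7: no swap

Place pivot at position 0: [7, 15, 17, 30, 13, 27, 25]
Pivot position: 0

After partitioning with pivot 7, the array becomes [7, 15, 17, 30, 13, 27, 25]. The pivot is placed at index 0. All elements to the left of the pivot are <= 7, and all elements to the right are > 7.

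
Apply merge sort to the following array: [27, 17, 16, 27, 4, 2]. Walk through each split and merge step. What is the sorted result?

Merge sort trace:

Split: [27, 17, 16, 27, 4, 2] -> [27, 17, 16] and [27, 4, 2]
  Split: [27, 17, 16] -> [27] and [17, 16]
    Split: [17, 16] -> [17] and [16]
    Merge: [17] + [16] -> [16, 17]
  Merge: [27] + [16, 17] -> [16, 17, 27]
  Split: [27, 4, 2] -> [27] and [4, 2]
    Split: [4, 2] -> [4] and [2]
    Merge: [4] + [2] -> [2, 4]
  Merge: [27] + [2, 4] -> [2, 4, 27]
Merge: [16, 17, 27] + [2, 4, 27] -> [2, 4, 16, 17, 27, 27]

Final sorted array: [2, 4, 16, 17, 27, 27]

The merge sort proceeds by recursively splitting the array and merging sorted halves.
After all merges, the sorted array is [2, 4, 16, 17, 27, 27].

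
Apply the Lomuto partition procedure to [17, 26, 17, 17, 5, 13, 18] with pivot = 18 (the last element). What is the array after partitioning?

Lomuto partition with pivot = 18:

Initial array: [17, 26, 17, 17, 5, 13, 18]

arr[0]=17 <= 18: swap with position 0, array becomes [17, 26, 17, 17, 5, 13, 18]
arr[1]=26 > 18: no swap
arr[2]=17 <= 18: swap with position 1, array becomes [17, 17, 26, 17, 5, 13, 18]
arr[3]=17 <= 18: swap with position 2, array becomes [17, 17, 17, 26, 5, 13, 18]
arr[4]=5 <= 18: swap with position 3, array becomes [17, 17, 17, 5, 26, 13, 18]
arr[5]=13 <= 18: swap with position 4, array becomes [17, 17, 17, 5, 13, 26, 18]

Place pivot at position 5: [17, 17, 17, 5, 13, 18, 26]
Pivot position: 5

After partitioning with pivot 18, the array becomes [17, 17, 17, 5, 13, 18, 26]. The pivot is placed at index 5. All elements to the left of the pivot are <= 18, and all elements to the right are > 18.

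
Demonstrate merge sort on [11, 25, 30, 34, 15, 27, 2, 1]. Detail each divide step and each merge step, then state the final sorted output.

Merge sort trace:

Split: [11, 25, 30, 34, 15, 27, 2, 1] -> [11, 25, 30, 34] and [15, 27, 2, 1]
  Split: [11, 25, 30, 34] -> [11, 25] and [30, 34]
    Split: [11, 25] -> [11] and [25]
    Merge: [11] + [25] -> [11, 25]
    Split: [30, 34] -> [30] and [34]
    Merge: [30] + [34] -> [30, 34]
  Merge: [11, 25] + [30, 34] -> [11, 25, 30, 34]
  Split: [15, 27, 2, 1] -> [15, 27] and [2, 1]
    Split: [15, 27] -> [15] and [27]
    Merge: [15] + [27] -> [15, 27]
    Split: [2, 1] -> [2] and [1]
    Merge: [2] + [1] -> [1, 2]
  Merge: [15, 27] + [1, 2] -> [1, 2, 15, 27]
Merge: [11, 25, 30, 34] + [1, 2, 15, 27] -> [1, 2, 11, 15, 25, 27, 30, 34]

Final sorted array: [1, 2, 11, 15, 25, 27, 30, 34]

The merge sort proceeds by recursively splitting the array and merging sorted halves.
After all merges, the sorted array is [1, 2, 11, 15, 25, 27, 30, 34].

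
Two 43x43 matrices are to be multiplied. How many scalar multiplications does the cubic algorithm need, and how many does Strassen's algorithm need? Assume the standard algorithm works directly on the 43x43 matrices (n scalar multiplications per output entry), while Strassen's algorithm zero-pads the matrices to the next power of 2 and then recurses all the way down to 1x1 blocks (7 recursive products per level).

Matrix multiplication for 43x43 matrices:

Strassen's algorithm requires power-of-2 dimensions. Pad 43x43 to 64x64 (next power of 2).

Standard algorithm: 43^3 = 79507 multiplications
Strassen's algorithm: 7^(log2(64)) = 7^6 = 117649 multiplications
Difference: 79507 - 117649 = -38142 (Strassen uses MORE here due to padding overhead — for small or just-over-power-of-2 n, padding can outweigh the per-level savings)

Standard: 79507 multiplications (43^3). Strassen: 117649 multiplications (7^6, after padding to 64x64). Strassen reduces 8 recursive multiplications to 7 at each level.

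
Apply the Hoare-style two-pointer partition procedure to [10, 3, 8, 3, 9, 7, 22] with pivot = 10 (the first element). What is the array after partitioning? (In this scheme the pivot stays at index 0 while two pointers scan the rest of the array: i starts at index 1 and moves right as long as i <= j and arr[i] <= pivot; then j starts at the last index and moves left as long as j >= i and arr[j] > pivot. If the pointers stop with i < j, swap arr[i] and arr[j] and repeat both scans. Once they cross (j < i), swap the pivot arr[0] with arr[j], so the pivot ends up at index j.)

Hoare-style two-pointer partition with pivot = 10:

Initial array: [10, 3, 8, 3, 9, 7, 22]

Pointers start at i = 1, j = 6.
i ends at 6, j ends at 5: the pointers have crossed (j < i), so scanning stops.

Swap pivot arr[0] with arr[5] to place pivot at position 5: [7, 3, 8, 3, 9, 10, 22]
Pivot position: 5

After partitioning with pivot 10, the array becomes [7, 3, 8, 3, 9, 10, 22]. The pivot is placed at index 5. All elements to the left of the pivot are <= 10, and all elements to the right are > 10.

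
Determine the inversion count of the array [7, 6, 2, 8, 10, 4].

Finding inversions in [7, 6, 2, 8, 10, 4]:

(0, 1): arr[0]=7 > arr[1]=6
(0, 2): arr[0]=7 > arr[2]=2
(0, 5): arr[0]=7 > arr[5]=4
(1, 2): arr[1]=6 > arr[2]=2
(1, 5): arr[1]=6 > arr[5]=4
(3, 5): arr[3]=8 > arr[5]=4
(4, 5): arr[4]=10 > arr[5]=4

Total inversions: 7

The array has 7 inversion(s): (0,1), (0,2), (0,5), (1,2), (1,5), (3,5), (4,5). Each pair (i,j) satisfies i < j and arr[i] > arr[j].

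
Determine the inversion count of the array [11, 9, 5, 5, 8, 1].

Finding inversions in [11, 9, 5, 5, 8, 1]:

(0, 1): arr[0]=11 > arr[1]=9
(0, 2): arr[0]=11 > arr[2]=5
(0, 3): arr[0]=11 > arr[3]=5
(0, 4): arr[0]=11 > arr[4]=8
(0, 5): arr[0]=11 > arr[5]=1
(1, 2): arr[1]=9 > arr[2]=5
(1, 3): arr[1]=9 > arr[3]=5
(1, 4): arr[1]=9 > arr[4]=8
(1, 5): arr[1]=9 > arr[5]=1
(2, 5): arr[2]=5 > arr[5]=1
(3, 5): arr[3]=5 > arr[5]=1
(4, 5): arr[4]=8 > arr[5]=1

Total inversions: 12

The array has 12 inversion(s): (0,1), (0,2), (0,3), (0,4), (0,5), (1,2), (1,3), (1,4), (1,5), (2,5), (3,5), (4,5). Each pair (i,j) satisfies i < j and arr[i] > arr[j].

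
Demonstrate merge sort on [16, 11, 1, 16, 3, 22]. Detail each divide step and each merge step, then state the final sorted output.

Merge sort trace:

Split: [16, 11, 1, 16, 3, 22] -> [16, 11, 1] and [16, 3, 22]
  Split: [16, 11, 1] -> [16] and [11, 1]
    Split: [11, 1] -> [11] and [1]
    Merge: [11] + [1] -> [1, 11]
  Merge: [16] + [1, 11] -> [1, 11, 16]
  Split: [16, 3, 22] -> [16] and [3, 22]
    Split: [3, 22] -> [3] and [22]
    Merge: [3] + [22] -> [3, 22]
  Merge: [16] + [3, 22] -> [3, 16, 22]
Merge: [1, 11, 16] + [3, 16, 22] -> [1, 3, 11, 16, 16, 22]

Final sorted array: [1, 3, 11, 16, 16, 22]

The merge sort proceeds by recursively splitting the array and merging sorted halves.
After all merges, the sorted array is [1, 3, 11, 16, 16, 22].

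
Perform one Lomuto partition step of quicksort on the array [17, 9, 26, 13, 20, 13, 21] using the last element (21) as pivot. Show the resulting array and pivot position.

Lomuto partition with pivot = 21:

Initial array: [17, 9, 26, 13, 20, 13, 21]

arr[0]=17 <= 21: swap with position 0, array becomes [17, 9, 26, 13, 20, 13, 21]
arr[1]=9 <= 21: swap with position 1, array becomes [17, 9, 26, 13, 20, 13, 21]
arr[2]=26 > 21: no swap
arr[3]=13 <= 21: swap with position 2, array becomes [17, 9, 13, 26, 20, 13, 21]
arr[4]=20 <= 21: swap with position 3, array becomes [17, 9, 13, 20, 26, 13, 21]
arr[5]=13 <= 21: swap with position 4, array becomes [17, 9, 13, 20, 13, 26, 21]

Place pivot at position 5: [17, 9, 13, 20, 13, 21, 26]
Pivot position: 5

After partitioning with pivot 21, the array becomes [17, 9, 13, 20, 13, 21, 26]. The pivot is placed at index 5. All elements to the left of the pivot are <= 21, and all elements to the right are > 21.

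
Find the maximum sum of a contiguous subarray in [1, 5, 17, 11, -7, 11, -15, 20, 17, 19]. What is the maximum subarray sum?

Using Kadane's algorithm on [1, 5, 17, 11, -7, 11, -15, 20, 17, 19]:

Scanning through the array:
Position 1 (value 5): max_ending_here = 6, max_so_far = 6
Position 2 (value 17): max_ending_here = 23, max_so_far = 23
Position 3 (value 11): max_ending_here = 34, max_so_far = 34
Position 4 (value -7): max_ending_here = 27, max_so_far = 34
Position 5 (value 11): max_ending_here = 38, max_so_far = 38
Position 6 (value -15): max_ending_here = 23, max_so_far = 38
Position 7 (value 20): max_ending_here = 43, max_so_far = 43
Position 8 (value 17): max_ending_here = 60, max_so_far = 60
Position 9 (value 19): max_ending_here = 79, max_so_far = 79

Maximum subarray: [1, 5, 17, 11, -7, 11, -15, 20, 17, 19]
Maximum sum: 79

The maximum subarray is [1, 5, 17, 11, -7, 11, -15, 20, 17, 19] with sum 79. This subarray runs from index 0 to index 9.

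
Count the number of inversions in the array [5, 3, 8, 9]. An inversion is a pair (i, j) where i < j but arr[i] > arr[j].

Finding inversions in [5, 3, 8, 9]:

(0, 1): arr[0]=5 > arr[1]=3

Total inversions: 1

The array has 1 inversion(s): (0,1). Each pair (i,j) satisfies i < j and arr[i] > arr[j].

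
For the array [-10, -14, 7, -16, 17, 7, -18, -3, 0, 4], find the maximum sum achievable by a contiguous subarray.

Using Kadane's algorithm on [-10, -14, 7, -16, 17, 7, -18, -3, 0, 4]:

Scanning through the array:
Position 1 (value -14): max_ending_here = -14, max_so_far = -10
Position 2 (value 7): max_ending_here = 7, max_so_far = 7
Position 3 (value -16): max_ending_here = -9, max_so_far = 7
Position 4 (value 17): max_ending_here = 17, max_so_far = 17
Position 5 (value 7): max_ending_here = 24, max_so_far = 24
Position 6 (value -18): max_ending_here = 6, max_so_far = 24
Position 7 (value -3): max_ending_here = 3, max_so_far = 24
Position 8 (value 0): max_ending_here = 3, max_so_far = 24
Position 9 (value 4): max_ending_here = 7, max_so_far = 24

Maximum subarray: [17, 7]
Maximum sum: 24

The maximum subarray is [17, 7] with sum 24. This subarray runs from index 4 to index 5.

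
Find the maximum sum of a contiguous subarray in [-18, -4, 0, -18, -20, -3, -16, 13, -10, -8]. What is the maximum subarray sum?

Using Kadane's algorithm on [-18, -4, 0, -18, -20, -3, -16, 13, -10, -8]:

Scanning through the array:
Position 1 (value -4): max_ending_here = -4, max_so_far = -4
Position 2 (value 0): max_ending_here = 0, max_so_far = 0
Position 3 (value -18): max_ending_here = -18, max_so_far = 0
Position 4 (value -20): max_ending_here = -20, max_so_far = 0
Position 5 (value -3): max_ending_here = -3, max_so_far = 0
Position 6 (value -16): max_ending_here = -16, max_so_far = 0
Position 7 (value 13): max_ending_here = 13, max_so_far = 13
Position 8 (value -10): max_ending_here = 3, max_so_far = 13
Position 9 (value -8): max_ending_here = -5, max_so_far = 13

Maximum subarray: [13]
Maximum sum: 13

The maximum subarray is [13] with sum 13. This subarray runs from index 7 to index 7.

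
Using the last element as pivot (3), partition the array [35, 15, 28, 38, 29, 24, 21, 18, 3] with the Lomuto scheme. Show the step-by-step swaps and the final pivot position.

Lomuto partition with pivot = 3:

Initial array: [35, 15, 28, 38, 29, 24, 21, 18, 3]

arr[0]=35 > 3: no swap
arr[1]=15 > 3: no swap
arr[2]=28 > 3: no swap
arr[3]=38 > 3: no swap
arr[4]=29 > 3: no swap
arr[5]=24 > 3: no swap
arr[6]=21 > 3: no swap
arr[7]=18 > 3: no swap

Place pivot at position 0: [3, 15, 28, 38, 29, 24, 21, 18, 35]
Pivot position: 0

After partitioning with pivot 3, the array becomes [3, 15, 28, 38, 29, 24, 21, 18, 35]. The pivot is placed at index 0. All elements to the left of the pivot are <= 3, and all elements to the right are > 3.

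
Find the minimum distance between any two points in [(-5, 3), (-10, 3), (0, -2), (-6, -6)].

Computing all pairwise distances among 4 points:

d((-5, 3), (-10, 3)) = 5.0 <-- minimum
d((-5, 3), (0, -2)) = 7.0711
d((-5, 3), (-6, -6)) = 9.0554
d((-10, 3), (0, -2)) = 11.1803
d((-10, 3), (-6, -6)) = 9.8489
d((0, -2), (-6, -6)) = 7.2111

Closest pair: (-5, 3) and (-10, 3) with distance 5.0

The closest pair is (-5, 3) and (-10, 3) with Euclidean distance 5.0. For 4 points, brute-force pairwise comparison is shown above. For large n, the divide-and-conquer algorithm (sort by x, recurse on halves, check the dividing strip) achieves O(n log n).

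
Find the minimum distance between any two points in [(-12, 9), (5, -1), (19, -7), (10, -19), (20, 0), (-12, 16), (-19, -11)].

Computing all pairwise distances among 7 points:

d((-12, 9), (5, -1)) = 19.7231
d((-12, 9), (19, -7)) = 34.8855
d((-12, 9), (10, -19)) = 35.609
d((-12, 9), (20, 0)) = 33.2415
d((-12, 9), (-12, 16)) = 7.0 <-- minimum
d((-12, 9), (-19, -11)) = 21.1896
d((5, -1), (19, -7)) = 15.2315
d((5, -1), (10, -19)) = 18.6815
d((5, -1), (20, 0)) = 15.0333
d((5, -1), (-12, 16)) = 24.0416
d((5, -1), (-19, -11)) = 26.0
d((19, -7), (10, -19)) = 15.0
d((19, -7), (20, 0)) = 7.0711
d((19, -7), (-12, 16)) = 38.6005
d((19, -7), (-19, -11)) = 38.2099
d((10, -19), (20, 0)) = 21.4709
d((10, -19), (-12, 16)) = 41.3401
d((10, -19), (-19, -11)) = 30.0832
d((20, 0), (-12, 16)) = 35.7771
d((20, 0), (-19, -11)) = 40.5216
d((-12, 16), (-19, -11)) = 27.8927

Closest pair: (-12, 9) and (-12, 16) with distance 7.0

The closest pair is (-12, 9) and (-12, 16) with Euclidean distance 7.0. For 7 points, brute-force pairwise comparison is shown above. For large n, the divide-and-conquer algorithm (sort by x, recurse on halves, check the dividing strip) achieves O(n log n).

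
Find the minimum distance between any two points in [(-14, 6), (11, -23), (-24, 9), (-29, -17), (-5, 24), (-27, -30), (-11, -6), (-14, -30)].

Computing all pairwise distances among 8 points:

d((-14, 6), (11, -23)) = 38.2884
d((-14, 6), (-24, 9)) = 10.4403 <-- minimum
d((-14, 6), (-29, -17)) = 27.4591
d((-14, 6), (-5, 24)) = 20.1246
d((-14, 6), (-27, -30)) = 38.2753
d((-14, 6), (-11, -6)) = 12.3693
d((-14, 6), (-14, -30)) = 36.0
d((11, -23), (-24, 9)) = 47.4236
d((11, -23), (-29, -17)) = 40.4475
d((11, -23), (-5, 24)) = 49.6488
d((11, -23), (-27, -30)) = 38.6394
d((11, -23), (-11, -6)) = 27.8029
d((11, -23), (-14, -30)) = 25.9615
d((-24, 9), (-29, -17)) = 26.4764
d((-24, 9), (-5, 24)) = 24.2074
d((-24, 9), (-27, -30)) = 39.1152
d((-24, 9), (-11, -6)) = 19.8494
d((-24, 9), (-14, -30)) = 40.2616
d((-29, -17), (-5, 24)) = 47.5079
d((-29, -17), (-27, -30)) = 13.1529
d((-29, -17), (-11, -6)) = 21.095
d((-29, -17), (-14, -30)) = 19.8494
d((-5, 24), (-27, -30)) = 58.3095
d((-5, 24), (-11, -6)) = 30.5941
d((-5, 24), (-14, -30)) = 54.7449
d((-27, -30), (-11, -6)) = 28.8444
d((-27, -30), (-14, -30)) = 13.0
d((-11, -6), (-14, -30)) = 24.1868

Closest pair: (-14, 6) and (-24, 9) with distance 10.4403

The closest pair is (-14, 6) and (-24, 9) with Euclidean distance 10.4403. For 8 points, brute-force pairwise comparison is shown above. For large n, the divide-and-conquer algorithm (sort by x, recurse on halves, check the dividing strip) achieves O(n log n).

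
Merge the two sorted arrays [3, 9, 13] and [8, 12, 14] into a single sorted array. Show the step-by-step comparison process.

Merging process:

Compare 3 vs 8: take 3 from left. Merged: [3]
Compare 9 vs 8: take 8 from right. Merged: [3, 8]
Compare 9 vs 12: take 9 from left. Merged: [3, 8, 9]
Compare 13 vs 12: take 12 from right. Merged: [3, 8, 9, 12]
Compare 13 vs 14: take 13 from left. Merged: [3, 8, 9, 12, 13]
Append remaining from right: [14]. Merged: [3, 8, 9, 12, 13, 14]

Final merged array: [3, 8, 9, 12, 13, 14]
Total comparisons: 5

The merged array is [3, 8, 9, 12, 13, 14], requiring 5 comparisons. The merge step runs in O(n) time where n is the total number of elements.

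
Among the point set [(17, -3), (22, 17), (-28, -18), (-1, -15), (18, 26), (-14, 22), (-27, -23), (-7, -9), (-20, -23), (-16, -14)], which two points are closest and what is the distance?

Computing all pairwise distances among 10 points:

d((17, -3), (22, 17)) = 20.6155
d((17, -3), (-28, -18)) = 47.4342
d((17, -3), (-1, -15)) = 21.6333
d((17, -3), (18, 26)) = 29.0172
d((17, -3), (-14, 22)) = 39.8246
d((17, -3), (-27, -23)) = 48.3322
d((17, -3), (-7, -9)) = 24.7386
d((17, -3), (-20, -23)) = 42.0595
d((17, -3), (-16, -14)) = 34.7851
d((22, 17), (-28, -18)) = 61.0328
d((22, 17), (-1, -15)) = 39.4081
d((22, 17), (18, 26)) = 9.8489
d((22, 17), (-14, 22)) = 36.3456
d((22, 17), (-27, -23)) = 63.2535
d((22, 17), (-7, -9)) = 38.9487
d((22, 17), (-20, -23)) = 58.0
d((22, 17), (-16, -14)) = 49.0408
d((-28, -18), (-1, -15)) = 27.1662
d((-28, -18), (18, 26)) = 63.6553
d((-28, -18), (-14, 22)) = 42.3792
d((-28, -18), (-27, -23)) = 5.099 <-- minimum
d((-28, -18), (-7, -9)) = 22.8473
d((-28, -18), (-20, -23)) = 9.434
d((-28, -18), (-16, -14)) = 12.6491
d((-1, -15), (18, 26)) = 45.1885
d((-1, -15), (-14, 22)) = 39.2173
d((-1, -15), (-27, -23)) = 27.2029
d((-1, -15), (-7, -9)) = 8.4853
d((-1, -15), (-20, -23)) = 20.6155
d((-1, -15), (-16, -14)) = 15.0333
d((18, 26), (-14, 22)) = 32.249
d((18, 26), (-27, -23)) = 66.5282
d((18, 26), (-7, -9)) = 43.0116
d((18, 26), (-20, -23)) = 62.0081
d((18, 26), (-16, -14)) = 52.4976
d((-14, 22), (-27, -23)) = 46.8402
d((-14, 22), (-7, -9)) = 31.7805
d((-14, 22), (-20, -23)) = 45.3982
d((-14, 22), (-16, -14)) = 36.0555
d((-27, -23), (-7, -9)) = 24.4131
d((-27, -23), (-20, -23)) = 7.0
d((-27, -23), (-16, -14)) = 14.2127
d((-7, -9), (-20, -23)) = 19.105
d((-7, -9), (-16, -14)) = 10.2956
d((-20, -23), (-16, -14)) = 9.8489

Closest pair: (-28, -18) and (-27, -23) with distance 5.099

The closest pair is (-28, -18) and (-27, -23) with Euclidean distance 5.099. For 10 points, brute-force pairwise comparison is shown above. For large n, the divide-and-conquer algorithm (sort by x, recurse on halves, check the dividing strip) achieves O(n log n).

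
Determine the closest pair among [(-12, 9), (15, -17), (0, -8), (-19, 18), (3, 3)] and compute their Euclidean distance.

Computing all pairwise distances among 5 points:

d((-12, 9), (15, -17)) = 37.4833
d((-12, 9), (0, -8)) = 20.8087
d((-12, 9), (-19, 18)) = 11.4018 <-- minimum
d((-12, 9), (3, 3)) = 16.1555
d((15, -17), (0, -8)) = 17.4929
d((15, -17), (-19, 18)) = 48.7955
d((15, -17), (3, 3)) = 23.3238
d((0, -8), (-19, 18)) = 32.2025
d((0, -8), (3, 3)) = 11.4018 <-- minimum
d((-19, 18), (3, 3)) = 26.6271

Minimum distance: 11.4018 (tie among 2 pairs: (-12, 9) and (-19, 18); (0, -8) and (3, 3))

The minimum Euclidean distance is 11.4018. There is a tie: 2 pairs achieve this minimum — (-12, 9) and (-19, 18); (0, -8) and (3, 3). Any of these is a valid closest pair. For 5 points, brute-force pairwise comparison is shown above. For large n, the divide-and-conquer algorithm (sort by x, recurse on halves, check the dividing strip) achieves O(n log n).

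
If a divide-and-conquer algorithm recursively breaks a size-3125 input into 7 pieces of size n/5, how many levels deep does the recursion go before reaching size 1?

For divide and conquer with division factor 5:

Problem sizes at each level:
Level 0: 3125
Level 1: 625
Level 2: 125
Level 3: 25
Level 4: 5
Level 5: 1

The root is level 0 and the size-1 base case is level 5 (the tree spans levels 0 through 5, i.e. 6 levels counting the root), so the depth is the number of divisions: log_5(3125) = 5

The recursion tree depth is log_5(3125) = 5. At each level, the problem size is divided by 5, so it takes 5 divisions to reduce to a base case of size 1. The algorithm makes 7 recursive calls at each level.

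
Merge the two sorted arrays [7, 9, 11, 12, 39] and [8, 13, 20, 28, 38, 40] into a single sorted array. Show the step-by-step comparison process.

Merging process:

Compare 7 vs 8: take 7 from left. Merged: [7]
Compare 9 vs 8: take 8 from right. Merged: [7, 8]
Compare 9 vs 13: take 9 from left. Merged: [7, 8, 9]
Compare 11 vs 13: take 11 from left. Merged: [7, 8, 9, 11]
Compare 12 vs 13: take 12 from left. Merged: [7, 8, 9, 11, 12]
Compare 39 vs 13: take 13 from right. Merged: [7, 8, 9, 11, 12, 13]
Compare 39 vs 20: take 20 from right. Merged: [7, 8, 9, 11, 12, 13, 20]
Compare 39 vs 28: take 28 from right. Merged: [7, 8, 9, 11, 12, 13, 20, 28]
Compare 39 vs 38: take 38 from right. Merged: [7, 8, 9, 11, 12, 13, 20, 28, 38]
Compare 39 vs 40: take 39 from left. Merged: [7, 8, 9, 11, 12, 13, 20, 28, 38, 39]
Append remaining from right: [40]. Merged: [7, 8, 9, 11, 12, 13, 20, 28, 38, 39, 40]

Final merged array: [7, 8, 9, 11, 12, 13, 20, 28, 38, 39, 40]
Total comparisons: 10

The merged array is [7, 8, 9, 11, 12, 13, 20, 28, 38, 39, 40], requiring 10 comparisons. The merge step runs in O(n) time where n is the total number of elements.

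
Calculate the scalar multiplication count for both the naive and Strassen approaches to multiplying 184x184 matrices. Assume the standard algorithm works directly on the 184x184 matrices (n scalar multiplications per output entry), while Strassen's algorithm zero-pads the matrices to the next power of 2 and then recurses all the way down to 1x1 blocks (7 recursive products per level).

Matrix multiplication for 184x184 matrices:

Strassen's algorithm requires power-of-2 dimensions. Pad 184x184 to 256x256 (next power of 2).

Standard algorithm: 184^3 = 6229504 multiplications
Strassen's algorithm: 7^(log2(256)) = 7^8 = 5764801 multiplications
Savings: 6229504 - 5764801 = 464703 multiplications

Standard: 6229504 multiplications (184^3). Strassen: 5764801 multiplications (7^8, after padding to 256x256). Strassen reduces 8 recursive multiplications to 7 at each level.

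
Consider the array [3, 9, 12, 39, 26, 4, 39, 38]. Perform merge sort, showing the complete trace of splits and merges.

Merge sort trace:

Split: [3, 9, 12, 39, 26, 4, 39, 38] -> [3, 9, 12, 39] and [26, 4, 39, 38]
  Split: [3, 9, 12, 39] -> [3, 9] and [12, 39]
    Split: [3, 9] -> [3] and [9]
    Merge: [3] + [9] -> [3, 9]
    Split: [12, 39] -> [12] and [39]
    Merge: [12] + [39] -> [12, 39]
  Merge: [3, 9] + [12, 39] -> [3, 9, 12, 39]
  Split: [26, 4, 39, 38] -> [26, 4] and [39, 38]
    Split: [26, 4] -> [26] and [4]
    Merge: [26] + [4] -> [4, 26]
    Split: [39, 38] -> [39] and [38]
    Merge: [39] + [38] -> [38, 39]
  Merge: [4, 26] + [38, 39] -> [4, 26, 38, 39]
Merge: [3, 9, 12, 39] + [4, 26, 38, 39] -> [3, 4, 9, 12, 26, 38, 39, 39]

Final sorted array: [3, 4, 9, 12, 26, 38, 39, 39]

The merge sort proceeds by recursively splitting the array and merging sorted halves.
After all merges, the sorted array is [3, 4, 9, 12, 26, 38, 39, 39].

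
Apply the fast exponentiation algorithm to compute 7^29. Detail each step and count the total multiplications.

Computing 7^29 by squaring (build up from 7^1; each line after the first costs one multiplication):

7^1 = 7
7^2 = (7^1)^2 = 7^2 = 49
7^3 = 7 * 7^2 = 7 * 49 = 343
7^6 = (7^3)^2 = 343^2 = 117649
7^7 = 7 * 7^6 = 7 * 117649 = 823543
7^14 = (7^7)^2 = 823543^2 = 678223072849
7^28 = (7^14)^2 = 678223072849^2 = 459986536544739960976801
7^29 = 7 * 7^28 = 7 * 459986536544739960976801 = 3219905755813179726837607

Result: 3219905755813179726837607
Multiplications needed: 7 (7 lines after 7^1)

7^29 = 3219905755813179726837607. Using exponentiation by squaring, this requires 7 multiplications. The key idea: if the exponent is even, square the half-power; if odd, multiply by the base once.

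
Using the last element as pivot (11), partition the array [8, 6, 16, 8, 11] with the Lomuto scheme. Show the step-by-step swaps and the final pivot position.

Lomuto partition with pivot = 11:

Initial array: [8, 6, 16, 8, 11]

arr[0]=8 <= 11: swap with position 0, array becomes [8, 6, 16, 8, 11]
arr[1]=6 <= 11: swap with position 1, array becomes [8, 6, 16, 8, 11]
arr[2]=16 > 11: no swap
arr[3]=8 <= 11: swap with position 2, array becomes [8, 6, 8, 16, 11]

Place pivot at position 3: [8, 6, 8, 11, 16]
Pivot position: 3

After partitioning with pivot 11, the array becomes [8, 6, 8, 11, 16]. The pivot is placed at index 3. All elements to the left of the pivot are <= 11, and all elements to the right are > 11.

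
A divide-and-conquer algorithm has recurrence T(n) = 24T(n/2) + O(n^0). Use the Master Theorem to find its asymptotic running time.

Master Theorem for T(n) = 24T(n/2) + O(n^0):

a = 24, b = 2, c = 0
log_b(a) = log_2(24) = 4.5850

Case 1: c = 0 < log_2(24) = 4.5850
T(n) = O(n^(log_2 24))

For T(n) = 24T(n/2) + O(n^0): log_2(24) = 4.5850. This is Case 1 of the Master Theorem (c < log_b(a), work dominated by leaves), giving O(n^(log_2 24)).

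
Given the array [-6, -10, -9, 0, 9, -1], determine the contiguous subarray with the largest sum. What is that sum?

Using Kadane's algorithm on [-6, -10, -9, 0, 9, -1]:

Scanning through the array:
Position 1 (value -10): max_ending_here = -10, max_so_far = -6
Position 2 (value -9): max_ending_here = -9, max_so_far = -6
Position 3 (value 0): max_ending_here = 0, max_so_far = 0
Position 4 (value 9): max_ending_here = 9, max_so_far = 9
Position 5 (value -1): max_ending_here = 8, max_so_far = 9

Maximum subarray: [0, 9]
Maximum sum: 9

The maximum subarray is [0, 9] with sum 9. This subarray runs from index 3 to index 4.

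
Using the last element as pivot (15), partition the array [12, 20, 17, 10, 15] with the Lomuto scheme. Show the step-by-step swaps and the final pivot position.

Lomuto partition with pivot = 15:

Initial array: [12, 20, 17, 10, 15]

arr[0]=12 <= 15: swap with position 0, array becomes [12, 20, 17, 10, 15]
arr[1]=20 > 15: no swap
arr[2]=17 > 15: no swap
arr[3]=10 <= 15: swap with position 1, array becomes [12, 10, 17, 20, 15]

Place pivot at position 2: [12, 10, 15, 20, 17]
Pivot position: 2

After partitioning with pivot 15, the array becomes [12, 10, 15, 20, 17]. The pivot is placed at index 2. All elements to the left of the pivot are <= 15, and all elements to the right are > 15.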